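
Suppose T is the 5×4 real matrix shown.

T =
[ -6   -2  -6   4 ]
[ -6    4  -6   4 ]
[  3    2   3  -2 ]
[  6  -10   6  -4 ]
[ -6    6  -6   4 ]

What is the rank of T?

2

Row reduce to echelon form.
R2 ← R2 − R1: [0, 6, 0, 0]
R3 ← R3 + (1/2)·R1: [0, 1, 0, 0]
R4 ← R4 + R1: [0, -12, 0, 0]
R5 ← R5 − R1: [0, 8, 0, 0]
R3 ← R3 − (1/6)·R2: [0, 0, 0, 0]
R4 ← R4 + (2)·R2: [0, 0, 0, 0]
R5 ← R5 − (4/3)·R2: [0, 0, 0, 0]
Echelon form has 2 nonzero rows, so rank(T) = 2.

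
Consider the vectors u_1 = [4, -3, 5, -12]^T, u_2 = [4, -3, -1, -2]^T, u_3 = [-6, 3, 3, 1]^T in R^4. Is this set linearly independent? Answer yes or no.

yes

Form the matrix with these vectors as rows and row reduce.
R2 ← R2 − R1: [0, 0, -6, 10]
R3 ← R3 + (3/2)·R1: [0, -3/2, 21/2, -17]
Swap R2 ↔ R3
3 nonzero rows, so the 3 vectors span a space of dimension 3.
Since 3 = 3, the vectors are linearly independent.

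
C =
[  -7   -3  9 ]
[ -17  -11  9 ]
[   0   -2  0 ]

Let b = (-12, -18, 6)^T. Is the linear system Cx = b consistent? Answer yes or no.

Row reduce the augmented matrix [C | b].
R2 ← R2 − (17/7)·R1: [0, -26/7, -90/7, 78/7]
R3 ← R3 − (7/13)·R2: [0, 0, 90/13, 0]
The echelon form has 3 nonzero rows, and every pivot lies in the first 3 columns, so rank(C) = rank([C|b]) = 3.
The system is consistent.

yes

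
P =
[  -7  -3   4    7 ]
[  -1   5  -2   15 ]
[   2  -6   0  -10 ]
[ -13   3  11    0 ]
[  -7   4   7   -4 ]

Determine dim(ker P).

Row reduce to echelon form.
R2 ← R2 − (1/7)·R1: [0, 38/7, -18/7, 14]
R3 ← R3 + (2/7)·R1: [0, -48/7, 8/7, -8]
R4 ← R4 − (13/7)·R1: [0, 60/7, 25/7, -13]
R5 ← R5 − R1: [0, 7, 3, -11]
R3 ← R3 + (24/19)·R2: [0, 0, -40/19, 184/19]
R4 ← R4 − (30/19)·R2: [0, 0, 145/19, -667/19]
R5 ← R5 − (49/38)·R2: [0, 0, 120/19, -552/19]
R4 ← R4 + (29/8)·R3: [0, 0, 0, 0]
R5 ← R5 + (3)·R3: [0, 0, 0, 0]
3 nonzero rows, so rank(P) = 3.
P has 4 columns; by rank–nullity, nullity = 4 − 3 = 1.

1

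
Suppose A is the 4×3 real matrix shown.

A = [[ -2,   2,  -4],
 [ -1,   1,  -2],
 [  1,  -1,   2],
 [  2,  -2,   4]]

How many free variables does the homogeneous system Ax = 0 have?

Row reduce to echelon form.
R2 ← R2 − (1/2)·R1: [0, 0, 0]
R3 ← R3 + (1/2)·R1: [0, 0, 0]
R4 ← R4 + R1: [0, 0, 0]
1 nonzero row, so rank(A) = 1.
A has 3 columns; by rank–nullity, nullity = 3 − 1 = 2.

2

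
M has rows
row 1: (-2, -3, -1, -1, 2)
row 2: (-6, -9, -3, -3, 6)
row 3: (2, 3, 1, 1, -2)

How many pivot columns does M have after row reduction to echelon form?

1

Row reduce to echelon form.
R2 ← R2 − (3)·R1: [0, 0, 0, 0, 0]
R3 ← R3 + R1: [0, 0, 0, 0, 0]
Echelon form has 1 nonzero row, so rank(M) = 1.
Each nonzero row contributes one pivot column: 1 pivot columns.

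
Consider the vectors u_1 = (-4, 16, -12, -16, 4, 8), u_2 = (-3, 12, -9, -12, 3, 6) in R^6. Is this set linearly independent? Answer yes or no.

Form the matrix with these vectors as rows and row reduce.
R2 ← R2 − (3/4)·R1: [0, 0, 0, 0, 0, 0]
1 nonzero row, so the 2 vectors span a space of dimension 1.
Since 1 < 2, the vectors are linearly dependent.

no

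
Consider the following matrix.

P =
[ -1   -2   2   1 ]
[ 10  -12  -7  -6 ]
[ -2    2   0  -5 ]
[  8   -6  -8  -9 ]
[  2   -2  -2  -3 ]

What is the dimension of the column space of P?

3

Row reduce to echelon form.
R2 ← R2 + (10)·R1: [0, -32, 13, 4]
R3 ← R3 − (2)·R1: [0, 6, -4, -7]
R4 ← R4 + (8)·R1: [0, -22, 8, -1]
R5 ← R5 + (2)·R1: [0, -6, 2, -1]
R3 ← R3 + (3/16)·R2: [0, 0, -25/16, -25/4]
R4 ← R4 − (11/16)·R2: [0, 0, -15/16, -15/4]
R5 ← R5 − (3/16)·R2: [0, 0, -7/16, -7/4]
R4 ← R4 − (3/5)·R3: [0, 0, 0, 0]
R5 ← R5 − (7/25)·R3: [0, 0, 0, 0]
Echelon form has 3 nonzero rows, so rank(P) = 3.
The column space has dimension equal to the rank: 3.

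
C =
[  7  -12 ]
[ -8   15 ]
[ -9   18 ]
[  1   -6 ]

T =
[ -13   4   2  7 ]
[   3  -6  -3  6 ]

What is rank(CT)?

2

First compute CT:
[[-127, 100,  50, -23],
 [149, -122, -61,  34],
 [171, -144, -72,  45],
 [-31,  40,  20, -29]]
Now row reduce the product.
R2 ← R2 + (149/127)·R1: [0, -594/127, -297/127, 891/127]
R3 ← R3 + (171/127)·R1: [0, -1188/127, -594/127, 1782/127]
R4 ← R4 − (31/127)·R1: [0, 1980/127, 990/127, -2970/127]
R3 ← R3 − (2)·R2: [0, 0, 0, 0]
R4 ← R4 + (10/3)·R2: [0, 0, 0, 0]
2 nonzero rows, so rank(CT) = 2.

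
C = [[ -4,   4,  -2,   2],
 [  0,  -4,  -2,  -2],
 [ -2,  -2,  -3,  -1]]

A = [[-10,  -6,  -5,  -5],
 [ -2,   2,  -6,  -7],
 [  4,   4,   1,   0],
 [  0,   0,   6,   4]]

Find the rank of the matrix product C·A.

2

First compute CA:
[[ 24,  24,   6,   0],
 [  0, -16,  10,  20],
 [ 12,  -4,  13,  20]]
Now row reduce the product.
R3 ← R3 − (1/2)·R1: [0, -16, 10, 20]
R3 ← R3 − R2: [0, 0, 0, 0]
2 nonzero rows, so rank(CA) = 2.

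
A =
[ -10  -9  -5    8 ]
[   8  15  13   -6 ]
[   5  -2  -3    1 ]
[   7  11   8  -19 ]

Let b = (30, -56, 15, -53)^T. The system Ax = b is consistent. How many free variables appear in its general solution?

0

Row reduce the augmented matrix [A | b].
R2 ← R2 + (4/5)·R1: [0, 39/5, 9, 2/5, -32]
R3 ← R3 + (1/2)·R1: [0, -13/2, -11/2, 5, 30]
R4 ← R4 + (7/10)·R1: [0, 47/10, 9/2, -67/5, -32]
R3 ← R3 + (5/6)·R2: [0, 0, 2, 16/3, 10/3]
R4 ← R4 − (47/78)·R2: [0, 0, -12/13, -532/39, -496/39]
R4 ← R4 + (6/13)·R3: [0, 0, 0, -436/39, -436/39]
The echelon form has 4 nonzero rows, and every pivot lies in the first 4 columns, so rank(A) = rank([A|b]) = 4.
The system is consistent.
Free variables = (unknowns) − (rank) = 4 − 4 = 0.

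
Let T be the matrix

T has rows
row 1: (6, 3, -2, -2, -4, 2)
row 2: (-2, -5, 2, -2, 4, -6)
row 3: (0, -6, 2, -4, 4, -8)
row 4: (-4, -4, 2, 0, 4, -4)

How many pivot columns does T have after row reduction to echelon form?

2

Row reduce to echelon form.
R2 ← R2 + (1/3)·R1: [0, -4, 4/3, -8/3, 8/3, -16/3]
R4 ← R4 + (2/3)·R1: [0, -2, 2/3, -4/3, 4/3, -8/3]
R3 ← R3 − (3/2)·R2: [0, 0, 0, 0, 0, 0]
R4 ← R4 − (1/2)·R2: [0, 0, 0, 0, 0, 0]
Echelon form has 2 nonzero rows, so rank(T) = 2.
Each nonzero row contributes one pivot column: 2 pivot columns.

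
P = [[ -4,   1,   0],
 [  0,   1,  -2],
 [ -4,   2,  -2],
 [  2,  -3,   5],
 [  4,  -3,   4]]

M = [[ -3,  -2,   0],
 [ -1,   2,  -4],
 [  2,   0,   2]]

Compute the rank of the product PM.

First compute PM:
[[ 11,  10,  -4],
 [ -5,   2,  -8],
 [  6,  12, -12],
 [  7, -10,  22],
 [ -1, -14,  20]]
Now row reduce the product.
R2 ← R2 + (5/11)·R1: [0, 72/11, -108/11]
R3 ← R3 − (6/11)·R1: [0, 72/11, -108/11]
R4 ← R4 − (7/11)·R1: [0, -180/11, 270/11]
R5 ← R5 + (1/11)·R1: [0, -144/11, 216/11]
R3 ← R3 − R2: [0, 0, 0]
R4 ← R4 + (5/2)·R2: [0, 0, 0]
R5 ← R5 + (2)·R2: [0, 0, 0]
2 nonzero rows, so rank(PM) = 2.

2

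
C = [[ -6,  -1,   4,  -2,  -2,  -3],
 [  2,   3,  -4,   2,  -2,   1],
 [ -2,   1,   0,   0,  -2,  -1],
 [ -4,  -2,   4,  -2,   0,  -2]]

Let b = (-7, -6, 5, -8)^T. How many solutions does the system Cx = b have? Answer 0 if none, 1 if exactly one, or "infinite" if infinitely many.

0

Row reduce the augmented matrix [C | b].
R2 ← R2 + (1/3)·R1: [0, 8/3, -8/3, 4/3, -8/3, 0, -25/3]
R3 ← R3 − (1/3)·R1: [0, 4/3, -4/3, 2/3, -4/3, 0, 22/3]
R4 ← R4 − (2/3)·R1: [0, -4/3, 4/3, -2/3, 4/3, 0, -10/3]
R3 ← R3 − (1/2)·R2: [0, 0, 0, 0, 0, 0, 23/2]
R4 ← R4 + (1/2)·R2: [0, 0, 0, 0, 0, 0, -15/2]
R4 ← R4 + (15/23)·R3: [0, 0, 0, 0, 0, 0, 0]
The echelon form has 3 nonzero rows; the last pivot sits in the augmented column, so rank(C) = 2 but rank([C|b]) = 3.
Since the ranks differ, the system is inconsistent.
It has no solutions.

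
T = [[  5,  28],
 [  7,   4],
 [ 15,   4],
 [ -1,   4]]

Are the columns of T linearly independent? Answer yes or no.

yes

Row reduce T to echelon form.
R2 ← R2 − (7/5)·R1: [0, -176/5]
R3 ← R3 − (3)·R1: [0, -80]
R4 ← R4 + (1/5)·R1: [0, 48/5]
R3 ← R3 − (25/11)·R2: [0, 0]
R4 ← R4 + (3/11)·R2: [0, 0]
2 pivots among 2 columns.
Every column is a pivot column, so the columns are linearly independent.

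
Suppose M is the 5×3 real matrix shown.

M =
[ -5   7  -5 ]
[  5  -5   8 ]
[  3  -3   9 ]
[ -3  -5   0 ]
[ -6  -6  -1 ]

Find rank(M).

Row reduce to echelon form.
R2 ← R2 + R1: [0, 2, 3]
R3 ← R3 + (3/5)·R1: [0, 6/5, 6]
R4 ← R4 − (3/5)·R1: [0, -46/5, 3]
R5 ← R5 − (6/5)·R1: [0, -72/5, 5]
R3 ← R3 − (3/5)·R2: [0, 0, 21/5]
R4 ← R4 + (23/5)·R2: [0, 0, 84/5]
R5 ← R5 + (36/5)·R2: [0, 0, 133/5]
R4 ← R4 − (4)·R3: [0, 0, 0]
R5 ← R5 − (19/3)·R3: [0, 0, 0]
Echelon form has 3 nonzero rows, so rank(M) = 3.

3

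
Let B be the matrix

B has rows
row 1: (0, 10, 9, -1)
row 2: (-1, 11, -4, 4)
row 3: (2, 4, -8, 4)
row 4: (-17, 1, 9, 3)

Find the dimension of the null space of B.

Row reduce to echelon form.
Swap R1 ↔ R2
R3 ← R3 + (2)·R1: [0, 26, -16, 12]
R4 ← R4 − (17)·R1: [0, -186, 77, -65]
R3 ← R3 − (13/5)·R2: [0, 0, -197/5, 73/5]
R4 ← R4 + (93/5)·R2: [0, 0, 1222/5, -418/5]
R4 ← R4 + (1222/197)·R3: [0, 0, 0, 1372/197]
4 nonzero rows, so rank(B) = 4.
B has 4 columns; by rank–nullity, nullity = 4 − 4 = 0.

0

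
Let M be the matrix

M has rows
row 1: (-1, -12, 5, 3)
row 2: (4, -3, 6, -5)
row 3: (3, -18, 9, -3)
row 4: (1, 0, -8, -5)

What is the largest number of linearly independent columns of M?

3

Row reduce to echelon form.
R2 ← R2 + (4)·R1: [0, -51, 26, 7]
R3 ← R3 + (3)·R1: [0, -54, 24, 6]
R4 ← R4 + R1: [0, -12, -3, -2]
R3 ← R3 − (18/17)·R2: [0, 0, -60/17, -24/17]
R4 ← R4 − (4/17)·R2: [0, 0, -155/17, -62/17]
R4 ← R4 − (31/12)·R3: [0, 0, 0, 0]
Echelon form has 3 nonzero rows, so rank(M) = 3.
The rank gives the maximum number of linearly independent columns: 3.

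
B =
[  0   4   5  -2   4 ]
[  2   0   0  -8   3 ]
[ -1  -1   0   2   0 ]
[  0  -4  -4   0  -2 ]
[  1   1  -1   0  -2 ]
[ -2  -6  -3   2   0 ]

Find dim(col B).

3

Row reduce to echelon form.
Swap R1 ↔ R2
R3 ← R3 + (1/2)·R1: [0, -1, 0, -2, 3/2]
R5 ← R5 − (1/2)·R1: [0, 1, -1, 4, -7/2]
R6 ← R6 + R1: [0, -6, -3, -6, 3]
R3 ← R3 + (1/4)·R2: [0, 0, 5/4, -5/2, 5/2]
R4 ← R4 + R2: [0, 0, 1, -2, 2]
R5 ← R5 − (1/4)·R2: [0, 0, -9/4, 9/2, -9/2]
R6 ← R6 + (3/2)·R2: [0, 0, 9/2, -9, 9]
R4 ← R4 − (4/5)·R3: [0, 0, 0, 0, 0]
R5 ← R5 + (9/5)·R3: [0, 0, 0, 0, 0]
R6 ← R6 − (18/5)·R3: [0, 0, 0, 0, 0]
Echelon form has 3 nonzero rows, so rank(B) = 3.
The column space has dimension equal to the rank: 3.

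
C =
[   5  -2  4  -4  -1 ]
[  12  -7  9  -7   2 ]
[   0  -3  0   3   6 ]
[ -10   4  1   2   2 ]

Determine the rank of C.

3

Row reduce to echelon form.
R2 ← R2 − (12/5)·R1: [0, -11/5, -3/5, 13/5, 22/5]
R4 ← R4 + (2)·R1: [0, 0, 9, -6, 0]
R3 ← R3 − (15/11)·R2: [0, 0, 9/11, -6/11, 0]
R4 ← R4 − (11)·R3: [0, 0, 0, 0, 0]
Echelon form has 3 nonzero rows, so rank(C) = 3.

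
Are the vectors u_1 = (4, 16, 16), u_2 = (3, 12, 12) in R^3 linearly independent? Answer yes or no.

no

Form the matrix with these vectors as rows and row reduce.
R2 ← R2 − (3/4)·R1: [0, 0, 0]
1 nonzero row, so the 2 vectors span a space of dimension 1.
Since 1 < 2, the vectors are linearly dependent.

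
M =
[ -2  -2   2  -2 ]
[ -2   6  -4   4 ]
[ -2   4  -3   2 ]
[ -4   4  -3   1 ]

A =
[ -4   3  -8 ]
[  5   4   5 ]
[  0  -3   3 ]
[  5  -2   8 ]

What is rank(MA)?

First compute MA:
[[-12, -16,  -4],
 [ 58,  22,  66],
 [ 38,  15,  43],
 [ 41,  11,  51]]
Now row reduce the product.
R2 ← R2 + (29/6)·R1: [0, -166/3, 140/3]
R3 ← R3 + (19/6)·R1: [0, -107/3, 91/3]
R4 ← R4 + (41/12)·R1: [0, -131/3, 112/3]
R3 ← R3 − (107/166)·R2: [0, 0, 21/83]
R4 ← R4 − (131/166)·R2: [0, 0, 42/83]
R4 ← R4 − (2)·R3: [0, 0, 0]
3 nonzero rows, so rank(MA) = 3.

3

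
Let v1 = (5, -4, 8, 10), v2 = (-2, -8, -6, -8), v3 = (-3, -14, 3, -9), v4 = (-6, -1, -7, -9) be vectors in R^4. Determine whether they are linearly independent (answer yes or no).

yes

Form the matrix with these vectors as rows and row reduce.
R2 ← R2 + (2/5)·R1: [0, -48/5, -14/5, -4]
R3 ← R3 + (3/5)·R1: [0, -82/5, 39/5, -3]
R4 ← R4 + (6/5)·R1: [0, -29/5, 13/5, 3]
R3 ← R3 − (41/24)·R2: [0, 0, 151/12, 23/6]
R4 ← R4 − (29/48)·R2: [0, 0, 103/24, 65/12]
R4 ← R4 − (103/302)·R3: [0, 0, 0, 1241/302]
4 nonzero rows, so the 4 vectors span a space of dimension 4.
Since 4 = 4, the vectors are linearly independent.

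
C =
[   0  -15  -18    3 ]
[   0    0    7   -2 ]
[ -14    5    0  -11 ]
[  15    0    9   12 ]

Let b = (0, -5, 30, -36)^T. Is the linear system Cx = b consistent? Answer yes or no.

Row reduce the augmented matrix [C | b].
Swap R1 ↔ R3
R4 ← R4 + (15/14)·R1: [0, 75/14, 9, 3/14, -27/7]
Swap R2 ↔ R3
R4 ← R4 + (5/14)·R2: [0, 0, 18/7, 9/7, -27/7]
R4 ← R4 − (18/49)·R3: [0, 0, 0, 99/49, -99/49]
The echelon form has 4 nonzero rows, and every pivot lies in the first 4 columns, so rank(C) = rank([C|b]) = 4.
The system is consistent.

yes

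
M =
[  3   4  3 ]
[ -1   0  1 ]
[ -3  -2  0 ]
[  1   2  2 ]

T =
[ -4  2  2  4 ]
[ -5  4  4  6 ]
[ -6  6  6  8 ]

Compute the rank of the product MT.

First compute MT:
[[-50,  40,  40,  60],
 [ -2,   4,   4,   4],
 [ 22, -14, -14, -24],
 [-26,  22,  22,  32]]
Now row reduce the product.
R2 ← R2 − (1/25)·R1: [0, 12/5, 12/5, 8/5]
R3 ← R3 + (11/25)·R1: [0, 18/5, 18/5, 12/5]
R4 ← R4 − (13/25)·R1: [0, 6/5, 6/5, 4/5]
R3 ← R3 − (3/2)·R2: [0, 0, 0, 0]
R4 ← R4 − (1/2)·R2: [0, 0, 0, 0]
2 nonzero rows, so rank(MT) = 2.

2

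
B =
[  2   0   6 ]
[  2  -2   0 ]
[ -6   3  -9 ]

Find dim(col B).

2

Row reduce to echelon form.
R2 ← R2 − R1: [0, -2, -6]
R3 ← R3 + (3)·R1: [0, 3, 9]
R3 ← R3 + (3/2)·R2: [0, 0, 0]
Echelon form has 2 nonzero rows, so rank(B) = 2.
The column space has dimension equal to the rank: 2.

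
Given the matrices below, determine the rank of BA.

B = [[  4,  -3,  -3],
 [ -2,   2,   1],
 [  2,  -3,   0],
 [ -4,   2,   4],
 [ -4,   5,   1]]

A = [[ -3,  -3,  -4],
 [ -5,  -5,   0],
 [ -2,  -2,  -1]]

2

First compute BA:
[[  9,   9, -13],
 [ -6,  -6,   7],
 [  9,   9,  -8],
 [ -6,  -6,  12],
 [-15, -15,  15]]
Now row reduce the product.
R2 ← R2 + (2/3)·R1: [0, 0, -5/3]
R3 ← R3 − R1: [0, 0, 5]
R4 ← R4 + (2/3)·R1: [0, 0, 10/3]
R5 ← R5 + (5/3)·R1: [0, 0, -20/3]
R3 ← R3 + (3)·R2: [0, 0, 0]
R4 ← R4 + (2)·R2: [0, 0, 0]
R5 ← R5 − (4)·R2: [0, 0, 0]
2 nonzero rows, so rank(BA) = 2.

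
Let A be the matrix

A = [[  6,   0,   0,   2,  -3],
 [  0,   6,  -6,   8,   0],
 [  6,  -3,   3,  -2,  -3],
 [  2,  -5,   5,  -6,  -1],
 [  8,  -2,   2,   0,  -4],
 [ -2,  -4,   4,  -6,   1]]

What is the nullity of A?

Row reduce to echelon form.
R3 ← R3 − R1: [0, -3, 3, -4, 0]
R4 ← R4 − (1/3)·R1: [0, -5, 5, -20/3, 0]
R5 ← R5 − (4/3)·R1: [0, -2, 2, -8/3, 0]
R6 ← R6 + (1/3)·R1: [0, -4, 4, -16/3, 0]
R3 ← R3 + (1/2)·R2: [0, 0, 0, 0, 0]
R4 ← R4 + (5/6)·R2: [0, 0, 0, 0, 0]
R5 ← R5 + (1/3)·R2: [0, 0, 0, 0, 0]
R6 ← R6 + (2/3)·R2: [0, 0, 0, 0, 0]
2 nonzero rows, so rank(A) = 2.
A has 5 columns; by rank–nullity, nullity = 5 − 2 = 3.

3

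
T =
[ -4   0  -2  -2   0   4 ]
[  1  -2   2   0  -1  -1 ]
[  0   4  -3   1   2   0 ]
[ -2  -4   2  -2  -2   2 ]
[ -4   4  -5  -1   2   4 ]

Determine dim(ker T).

Row reduce to echelon form.
R2 ← R2 + (1/4)·R1: [0, -2, 3/2, -1/2, -1, 0]
R4 ← R4 − (1/2)·R1: [0, -4, 3, -1, -2, 0]
R5 ← R5 − R1: [0, 4, -3, 1, 2, 0]
R3 ← R3 + (2)·R2: [0, 0, 0, 0, 0, 0]
R4 ← R4 − (2)·R2: [0, 0, 0, 0, 0, 0]
R5 ← R5 + (2)·R2: [0, 0, 0, 0, 0, 0]
2 nonzero rows, so rank(T) = 2.
T has 6 columns; by rank–nullity, nullity = 6 − 2 = 4.

4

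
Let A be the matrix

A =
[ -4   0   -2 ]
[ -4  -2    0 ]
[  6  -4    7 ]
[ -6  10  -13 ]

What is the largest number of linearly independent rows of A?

2

Row reduce to echelon form.
R2 ← R2 − R1: [0, -2, 2]
R3 ← R3 + (3/2)·R1: [0, -4, 4]
R4 ← R4 − (3/2)·R1: [0, 10, -10]
R3 ← R3 − (2)·R2: [0, 0, 0]
R4 ← R4 + (5)·R2: [0, 0, 0]
Echelon form has 2 nonzero rows, so rank(A) = 2.
The rank gives the maximum number of linearly independent rows: 2.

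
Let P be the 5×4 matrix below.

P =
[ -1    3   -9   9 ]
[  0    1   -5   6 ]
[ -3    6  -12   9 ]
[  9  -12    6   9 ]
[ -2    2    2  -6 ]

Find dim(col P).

Row reduce to echelon form.
R3 ← R3 − (3)·R1: [0, -3, 15, -18]
R4 ← R4 + (9)·R1: [0, 15, -75, 90]
R5 ← R5 − (2)·R1: [0, -4, 20, -24]
R3 ← R3 + (3)·R2: [0, 0, 0, 0]
R4 ← R4 − (15)·R2: [0, 0, 0, 0]
R5 ← R5 + (4)·R2: [0, 0, 0, 0]
Echelon form has 2 nonzero rows, so rank(P) = 2.
The column space has dimension equal to the rank: 2.

2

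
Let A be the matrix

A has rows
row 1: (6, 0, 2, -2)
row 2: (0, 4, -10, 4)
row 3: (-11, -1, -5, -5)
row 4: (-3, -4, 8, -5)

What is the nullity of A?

1

Row reduce to echelon form.
R3 ← R3 + (11/6)·R1: [0, -1, -4/3, -26/3]
R4 ← R4 + (1/2)·R1: [0, -4, 9, -6]
R3 ← R3 + (1/4)·R2: [0, 0, -23/6, -23/3]
R4 ← R4 + R2: [0, 0, -1, -2]
R4 ← R4 − (6/23)·R3: [0, 0, 0, 0]
3 nonzero rows, so rank(A) = 3.
A has 4 columns; by rank–nullity, nullity = 4 − 3 = 1.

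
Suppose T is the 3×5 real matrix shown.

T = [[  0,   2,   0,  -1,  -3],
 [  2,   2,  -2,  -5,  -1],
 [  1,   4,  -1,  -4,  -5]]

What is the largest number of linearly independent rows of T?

Row reduce to echelon form.
Swap R1 ↔ R2
R3 ← R3 − (1/2)·R1: [0, 3, 0, -3/2, -9/2]
R3 ← R3 − (3/2)·R2: [0, 0, 0, 0, 0]
Echelon form has 2 nonzero rows, so rank(T) = 2.
The rank gives the maximum number of linearly independent rows: 2.

2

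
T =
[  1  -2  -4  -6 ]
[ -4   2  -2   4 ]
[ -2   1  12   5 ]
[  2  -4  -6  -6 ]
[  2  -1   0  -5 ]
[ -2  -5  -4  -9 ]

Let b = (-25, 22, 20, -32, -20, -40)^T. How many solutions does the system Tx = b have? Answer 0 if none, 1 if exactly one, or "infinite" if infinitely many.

1

Row reduce the augmented matrix [T | b].
R2 ← R2 + (4)·R1: [0, -6, -18, -20, -78]
R3 ← R3 + (2)·R1: [0, -3, 4, -7, -30]
R4 ← R4 − (2)·R1: [0, 0, 2, 6, 18]
R5 ← R5 − (2)·R1: [0, 3, 8, 7, 30]
R6 ← R6 + (2)·R1: [0, -9, -12, -21, -90]
R3 ← R3 − (1/2)·R2: [0, 0, 13, 3, 9]
R5 ← R5 + (1/2)·R2: [0, 0, -1, -3, -9]
R6 ← R6 − (3/2)·R2: [0, 0, 15, 9, 27]
R4 ← R4 − (2/13)·R3: [0, 0, 0, 72/13, 216/13]
R5 ← R5 + (1/13)·R3: [0, 0, 0, -36/13, -108/13]
R6 ← R6 − (15/13)·R3: [0, 0, 0, 72/13, 216/13]
R5 ← R5 + (1/2)·R4: [0, 0, 0, 0, 0]
R6 ← R6 − R4: [0, 0, 0, 0, 0]
The echelon form has 4 nonzero rows, and every pivot lies in the first 4 columns, so rank(T) = rank([T|b]) = 4.
The system is consistent.
rank = 4 = number of unknowns, so the solution is unique.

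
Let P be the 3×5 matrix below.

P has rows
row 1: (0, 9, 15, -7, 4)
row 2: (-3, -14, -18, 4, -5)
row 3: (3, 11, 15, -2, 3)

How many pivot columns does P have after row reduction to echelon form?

Row reduce to echelon form.
Swap R1 ↔ R2
R3 ← R3 + R1: [0, -3, -3, 2, -2]
R3 ← R3 + (1/3)·R2: [0, 0, 2, -1/3, -2/3]
Echelon form has 3 nonzero rows, so rank(P) = 3.
Each nonzero row contributes one pivot column: 3 pivot columns.

3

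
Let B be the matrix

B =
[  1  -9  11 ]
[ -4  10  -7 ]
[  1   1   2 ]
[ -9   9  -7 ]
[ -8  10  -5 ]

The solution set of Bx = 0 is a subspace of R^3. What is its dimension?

Row reduce to echelon form.
R2 ← R2 + (4)·R1: [0, -26, 37]
R3 ← R3 − R1: [0, 10, -9]
R4 ← R4 + (9)·R1: [0, -72, 92]
R5 ← R5 + (8)·R1: [0, -62, 83]
R3 ← R3 + (5/13)·R2: [0, 0, 68/13]
R4 ← R4 − (36/13)·R2: [0, 0, -136/13]
R5 ← R5 − (31/13)·R2: [0, 0, -68/13]
R4 ← R4 + (2)·R3: [0, 0, 0]
R5 ← R5 + R3: [0, 0, 0]
3 nonzero rows, so rank(B) = 3.
B has 3 columns; by rank–nullity, nullity = 3 − 3 = 0.

0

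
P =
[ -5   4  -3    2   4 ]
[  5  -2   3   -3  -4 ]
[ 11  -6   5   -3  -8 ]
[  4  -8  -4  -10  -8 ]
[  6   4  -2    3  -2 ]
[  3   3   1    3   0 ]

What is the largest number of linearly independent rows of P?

Row reduce to echelon form.
R2 ← R2 + R1: [0, 2, 0, -1, 0]
R3 ← R3 + (11/5)·R1: [0, 14/5, -8/5, 7/5, 4/5]
R4 ← R4 + (4/5)·R1: [0, -24/5, -32/5, -42/5, -24/5]
R5 ← R5 + (6/5)·R1: [0, 44/5, -28/5, 27/5, 14/5]
R6 ← R6 + (3/5)·R1: [0, 27/5, -4/5, 21/5, 12/5]
R3 ← R3 − (7/5)·R2: [0, 0, -8/5, 14/5, 4/5]
R4 ← R4 + (12/5)·R2: [0, 0, -32/5, -54/5, -24/5]
R5 ← R5 − (22/5)·R2: [0, 0, -28/5, 49/5, 14/5]
R6 ← R6 − (27/10)·R2: [0, 0, -4/5, 69/10, 12/5]
R4 ← R4 − (4)·R3: [0, 0, 0, -22, -8]
R5 ← R5 − (7/2)·R3: [0, 0, 0, 0, 0]
R6 ← R6 − (1/2)·R3: [0, 0, 0, 11/2, 2]
R6 ← R6 + (1/4)·R4: [0, 0, 0, 0, 0]
Echelon form has 4 nonzero rows, so rank(P) = 4.
The rank gives the maximum number of linearly independent rows: 4.

4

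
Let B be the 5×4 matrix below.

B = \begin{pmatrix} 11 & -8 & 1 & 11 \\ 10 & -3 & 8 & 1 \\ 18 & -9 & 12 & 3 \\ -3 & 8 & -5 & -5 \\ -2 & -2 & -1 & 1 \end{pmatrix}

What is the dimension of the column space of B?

4

Row reduce to echelon form.
R2 ← R2 − (10/11)·R1: [0, 47/11, 78/11, -9]
R3 ← R3 − (18/11)·R1: [0, 45/11, 114/11, -15]
R4 ← R4 + (3/11)·R1: [0, 64/11, -52/11, -2]
R5 ← R5 + (2/11)·R1: [0, -38/11, -9/11, 3]
R3 ← R3 − (45/47)·R2: [0, 0, 168/47, -300/47]
R4 ← R4 − (64/47)·R2: [0, 0, -676/47, 482/47]
R5 ← R5 + (38/47)·R2: [0, 0, 231/47, -201/47]
R4 ← R4 + (169/42)·R3: [0, 0, 0, -108/7]
R5 ← R5 − (11/8)·R3: [0, 0, 0, 9/2]
R5 ← R5 + (7/24)·R4: [0, 0, 0, 0]
Echelon form has 4 nonzero rows, so rank(B) = 4.
The column space has dimension equal to the rank: 4.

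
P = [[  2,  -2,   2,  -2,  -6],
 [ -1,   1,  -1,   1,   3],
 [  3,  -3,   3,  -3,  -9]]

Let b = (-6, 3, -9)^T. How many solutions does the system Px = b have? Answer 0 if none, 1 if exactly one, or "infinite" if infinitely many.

infinite

Row reduce the augmented matrix [P | b].
R2 ← R2 + (1/2)·R1: [0, 0, 0, 0, 0, 0]
R3 ← R3 − (3/2)·R1: [0, 0, 0, 0, 0, 0]
The echelon form has 1 nonzero rows, and every pivot lies in the first 5 columns, so rank(P) = rank([P|b]) = 1.
The system is consistent.
rank = 1 < 5 unknowns, so there are infinitely many solutions.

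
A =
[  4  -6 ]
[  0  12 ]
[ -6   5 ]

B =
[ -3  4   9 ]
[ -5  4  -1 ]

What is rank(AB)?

2

First compute AB:
[[ 18,  -8,  42],
 [-60,  48, -12],
 [ -7,  -4, -59]]
Now row reduce the product.
R2 ← R2 + (10/3)·R1: [0, 64/3, 128]
R3 ← R3 + (7/18)·R1: [0, -64/9, -128/3]
R3 ← R3 + (1/3)·R2: [0, 0, 0]
2 nonzero rows, so rank(AB) = 2.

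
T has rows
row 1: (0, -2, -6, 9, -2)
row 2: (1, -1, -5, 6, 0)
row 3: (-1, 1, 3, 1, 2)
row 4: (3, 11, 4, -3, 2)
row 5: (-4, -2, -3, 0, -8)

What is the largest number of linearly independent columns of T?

5

Row reduce to echelon form.
Swap R1 ↔ R2
R3 ← R3 + R1: [0, 0, -2, 7, 2]
R4 ← R4 − (3)·R1: [0, 14, 19, -21, 2]
R5 ← R5 + (4)·R1: [0, -6, -23, 24, -8]
R4 ← R4 + (7)·R2: [0, 0, -23, 42, -12]
R5 ← R5 − (3)·R2: [0, 0, -5, -3, -2]
R4 ← R4 − (23/2)·R3: [0, 0, 0, -77/2, -35]
R5 ← R5 − (5/2)·R3: [0, 0, 0, -41/2, -7]
R5 ← R5 − (41/77)·R4: [0, 0, 0, 0, 128/11]
Echelon form has 5 nonzero rows, so rank(T) = 5.
The rank gives the maximum number of linearly independent columns: 5.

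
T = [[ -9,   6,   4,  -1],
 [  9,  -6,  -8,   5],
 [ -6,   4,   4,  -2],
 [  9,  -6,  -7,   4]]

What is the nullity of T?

Row reduce to echelon form.
R2 ← R2 + R1: [0, 0, -4, 4]
R3 ← R3 − (2/3)·R1: [0, 0, 4/3, -4/3]
R4 ← R4 + R1: [0, 0, -3, 3]
R3 ← R3 + (1/3)·R2: [0, 0, 0, 0]
R4 ← R4 − (3/4)·R2: [0, 0, 0, 0]
2 nonzero rows, so rank(T) = 2.
T has 4 columns; by rank–nullity, nullity = 4 − 2 = 2.

2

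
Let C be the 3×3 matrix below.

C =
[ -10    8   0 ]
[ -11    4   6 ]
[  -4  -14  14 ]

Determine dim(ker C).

Row reduce to echelon form.
R2 ← R2 − (11/10)·R1: [0, -24/5, 6]
R3 ← R3 − (2/5)·R1: [0, -86/5, 14]
R3 ← R3 − (43/12)·R2: [0, 0, -15/2]
3 nonzero rows, so rank(C) = 3.
C has 3 columns; by rank–nullity, nullity = 3 − 3 = 0.

0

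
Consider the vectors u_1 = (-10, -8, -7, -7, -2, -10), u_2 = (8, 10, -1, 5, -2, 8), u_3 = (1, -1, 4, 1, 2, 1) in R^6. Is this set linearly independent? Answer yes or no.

Form the matrix with these vectors as rows and row reduce.
R2 ← R2 + (4/5)·R1: [0, 18/5, -33/5, -3/5, -18/5, 0]
R3 ← R3 + (1/10)·R1: [0, -9/5, 33/10, 3/10, 9/5, 0]
R3 ← R3 + (1/2)·R2: [0, 0, 0, 0, 0, 0]
2 nonzero rows, so the 3 vectors span a space of dimension 2.
Since 2 < 3, the vectors are linearly dependent.

no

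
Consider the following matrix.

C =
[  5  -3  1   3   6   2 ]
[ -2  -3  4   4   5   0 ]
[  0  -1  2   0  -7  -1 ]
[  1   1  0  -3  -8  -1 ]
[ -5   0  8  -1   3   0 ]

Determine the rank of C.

5

Row reduce to echelon form.
R2 ← R2 + (2/5)·R1: [0, -21/5, 22/5, 26/5, 37/5, 4/5]
R4 ← R4 − (1/5)·R1: [0, 8/5, -1/5, -18/5, -46/5, -7/5]
R5 ← R5 + R1: [0, -3, 9, 2, 9, 2]
R3 ← R3 − (5/21)·R2: [0, 0, 20/21, -26/21, -184/21, -25/21]
R4 ← R4 + (8/21)·R2: [0, 0, 31/21, -34/21, -134/21, -23/21]
R5 ← R5 − (5/7)·R2: [0, 0, 41/7, -12/7, 26/7, 10/7]
R4 ← R4 − (31/20)·R3: [0, 0, 0, 3/10, 36/5, 3/4]
R5 ← R5 − (123/20)·R3: [0, 0, 0, 59/10, 288/5, 35/4]
R5 ← R5 − (59/3)·R4: [0, 0, 0, 0, -84, -6]
Echelon form has 5 nonzero rows, so rank(C) = 5.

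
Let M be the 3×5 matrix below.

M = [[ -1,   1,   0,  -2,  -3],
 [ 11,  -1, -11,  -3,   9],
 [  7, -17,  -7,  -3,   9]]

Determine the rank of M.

Row reduce to echelon form.
R2 ← R2 + (11)·R1: [0, 10, -11, -25, -24]
R3 ← R3 + (7)·R1: [0, -10, -7, -17, -12]
R3 ← R3 + R2: [0, 0, -18, -42, -36]
Echelon form has 3 nonzero rows, so rank(M) = 3.

3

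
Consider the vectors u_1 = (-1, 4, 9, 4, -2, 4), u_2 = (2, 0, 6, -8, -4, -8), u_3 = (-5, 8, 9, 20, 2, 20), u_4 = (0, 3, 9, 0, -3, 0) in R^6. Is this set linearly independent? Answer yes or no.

Form the matrix with these vectors as rows and row reduce.
R2 ← R2 + (2)·R1: [0, 8, 24, 0, -8, 0]
R3 ← R3 − (5)·R1: [0, -12, -36, 0, 12, 0]
R3 ← R3 + (3/2)·R2: [0, 0, 0, 0, 0, 0]
R4 ← R4 − (3/8)·R2: [0, 0, 0, 0, 0, 0]
2 nonzero rows, so the 4 vectors span a space of dimension 2.
Since 2 < 4, the vectors are linearly dependent.

no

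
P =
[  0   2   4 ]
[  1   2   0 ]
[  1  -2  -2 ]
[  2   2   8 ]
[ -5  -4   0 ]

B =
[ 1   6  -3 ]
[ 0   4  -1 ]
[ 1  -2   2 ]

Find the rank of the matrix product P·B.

3

First compute PB:
[[  4,   0,   6],
 [  1,  14,  -5],
 [ -1,   2,  -5],
 [ 10,   4,   8],
 [ -5, -46,  19]]
Now row reduce the product.
R2 ← R2 − (1/4)·R1: [0, 14, -13/2]
R3 ← R3 + (1/4)·R1: [0, 2, -7/2]
R4 ← R4 − (5/2)·R1: [0, 4, -7]
R5 ← R5 + (5/4)·R1: [0, -46, 53/2]
R3 ← R3 − (1/7)·R2: [0, 0, -18/7]
R4 ← R4 − (2/7)·R2: [0, 0, -36/7]
R5 ← R5 + (23/7)·R2: [0, 0, 36/7]
R4 ← R4 − (2)·R3: [0, 0, 0]
R5 ← R5 + (2)·R3: [0, 0, 0]
3 nonzero rows, so rank(PB) = 3.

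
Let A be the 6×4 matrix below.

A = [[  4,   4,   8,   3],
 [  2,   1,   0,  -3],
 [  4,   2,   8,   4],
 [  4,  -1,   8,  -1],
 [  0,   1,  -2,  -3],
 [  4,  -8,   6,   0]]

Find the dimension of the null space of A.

Row reduce to echelon form.
R2 ← R2 − (1/2)·R1: [0, -1, -4, -9/2]
R3 ← R3 − R1: [0, -2, 0, 1]
R4 ← R4 − R1: [0, -5, 0, -4]
R6 ← R6 − R1: [0, -12, -2, -3]
R3 ← R3 − (2)·R2: [0, 0, 8, 10]
R4 ← R4 − (5)·R2: [0, 0, 20, 37/2]
R5 ← R5 + R2: [0, 0, -6, -15/2]
R6 ← R6 − (12)·R2: [0, 0, 46, 51]
R4 ← R4 − (5/2)·R3: [0, 0, 0, -13/2]
R5 ← R5 + (3/4)·R3: [0, 0, 0, 0]
R6 ← R6 − (23/4)·R3: [0, 0, 0, -13/2]
R6 ← R6 − R4: [0, 0, 0, 0]
4 nonzero rows, so rank(A) = 4.
A has 4 columns; by rank–nullity, nullity = 4 − 4 = 0.

0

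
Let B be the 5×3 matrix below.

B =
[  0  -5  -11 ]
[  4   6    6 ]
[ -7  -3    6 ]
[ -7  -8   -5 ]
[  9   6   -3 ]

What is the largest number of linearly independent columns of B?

Row reduce to echelon form.
Swap R1 ↔ R2
R3 ← R3 + (7/4)·R1: [0, 15/2, 33/2]
R4 ← R4 + (7/4)·R1: [0, 5/2, 11/2]
R5 ← R5 − (9/4)·R1: [0, -15/2, -33/2]
R3 ← R3 + (3/2)·R2: [0, 0, 0]
R4 ← R4 + (1/2)·R2: [0, 0, 0]
R5 ← R5 − (3/2)·R2: [0, 0, 0]
Echelon form has 2 nonzero rows, so rank(B) = 2.
The rank gives the maximum number of linearly independent columns: 2.

2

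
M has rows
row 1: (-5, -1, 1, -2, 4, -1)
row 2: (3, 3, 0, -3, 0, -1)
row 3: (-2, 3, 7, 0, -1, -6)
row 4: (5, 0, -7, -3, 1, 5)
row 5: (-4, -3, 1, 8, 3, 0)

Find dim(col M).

Row reduce to echelon form.
R2 ← R2 + (3/5)·R1: [0, 12/5, 3/5, -21/5, 12/5, -8/5]
R3 ← R3 − (2/5)·R1: [0, 17/5, 33/5, 4/5, -13/5, -28/5]
R4 ← R4 + R1: [0, -1, -6, -5, 5, 4]
R5 ← R5 − (4/5)·R1: [0, -11/5, 1/5, 48/5, -1/5, 4/5]
R3 ← R3 − (17/12)·R2: [0, 0, 23/4, 27/4, -6, -10/3]
R4 ← R4 + (5/12)·R2: [0, 0, -23/4, -27/4, 6, 10/3]
R5 ← R5 + (11/12)·R2: [0, 0, 3/4, 23/4, 2, -2/3]
R4 ← R4 + R3: [0, 0, 0, 0, 0, 0]
R5 ← R5 − (3/23)·R3: [0, 0, 0, 112/23, 64/23, -16/69]
Swap R4 ↔ R5
Echelon form has 4 nonzero rows, so rank(M) = 4.
The column space has dimension equal to the rank: 4.

4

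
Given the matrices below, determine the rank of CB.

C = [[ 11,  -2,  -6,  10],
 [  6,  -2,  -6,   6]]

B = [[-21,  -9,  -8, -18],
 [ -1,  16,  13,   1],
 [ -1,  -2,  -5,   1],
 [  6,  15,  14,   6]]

2

First compute CB:
[[-163,  31,  56, -146],
 [-82,  16,  40, -80]]
Now row reduce the product.
R2 ← R2 − (82/163)·R1: [0, 66/163, 1928/163, -1068/163]
2 nonzero rows, so rank(CB) = 2.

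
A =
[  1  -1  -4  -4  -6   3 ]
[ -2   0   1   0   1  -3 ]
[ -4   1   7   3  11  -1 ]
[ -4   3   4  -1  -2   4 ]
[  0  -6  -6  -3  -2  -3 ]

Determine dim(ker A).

1

Row reduce to echelon form.
R2 ← R2 + (2)·R1: [0, -2, -7, -8, -11, 3]
R3 ← R3 + (4)·R1: [0, -3, -9, -13, -13, 11]
R4 ← R4 + (4)·R1: [0, -1, -12, -17, -26, 16]
R3 ← R3 − (3/2)·R2: [0, 0, 3/2, -1, 7/2, 13/2]
R4 ← R4 − (1/2)·R2: [0, 0, -17/2, -13, -41/2, 29/2]
R5 ← R5 − (3)·R2: [0, 0, 15, 21, 31, -12]
R4 ← R4 + (17/3)·R3: [0, 0, 0, -56/3, -2/3, 154/3]
R5 ← R5 − (10)·R3: [0, 0, 0, 31, -4, -77]
R5 ← R5 + (93/56)·R4: [0, 0, 0, 0, -143/28, 33/4]
5 nonzero rows, so rank(A) = 5.
A has 6 columns; by rank–nullity, nullity = 6 − 5 = 1.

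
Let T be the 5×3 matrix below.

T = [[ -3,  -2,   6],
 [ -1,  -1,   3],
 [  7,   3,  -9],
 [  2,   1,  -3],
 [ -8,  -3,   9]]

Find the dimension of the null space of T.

Row reduce to echelon form.
R2 ← R2 − (1/3)·R1: [0, -1/3, 1]
R3 ← R3 + (7/3)·R1: [0, -5/3, 5]
R4 ← R4 + (2/3)·R1: [0, -1/3, 1]
R5 ← R5 − (8/3)·R1: [0, 7/3, -7]
R3 ← R3 − (5)·R2: [0, 0, 0]
R4 ← R4 − R2: [0, 0, 0]
R5 ← R5 + (7)·R2: [0, 0, 0]
2 nonzero rows, so rank(T) = 2.
T has 3 columns; by rank–nullity, nullity = 3 − 2 = 1.

1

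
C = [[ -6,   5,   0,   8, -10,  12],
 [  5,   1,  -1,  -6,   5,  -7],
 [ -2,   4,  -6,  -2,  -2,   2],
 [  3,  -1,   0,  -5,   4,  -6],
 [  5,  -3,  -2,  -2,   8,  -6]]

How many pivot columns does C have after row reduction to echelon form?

Row reduce to echelon form.
R2 ← R2 + (5/6)·R1: [0, 31/6, -1, 2/3, -10/3, 3]
R3 ← R3 − (1/3)·R1: [0, 7/3, -6, -14/3, 4/3, -2]
R4 ← R4 + (1/2)·R1: [0, 3/2, 0, -1, -1, 0]
R5 ← R5 + (5/6)·R1: [0, 7/6, -2, 14/3, -1/3, 4]
R3 ← R3 − (14/31)·R2: [0, 0, -172/31, -154/31, 88/31, -104/31]
R4 ← R4 − (9/31)·R2: [0, 0, 9/31, -37/31, -1/31, -27/31]
R5 ← R5 − (7/31)·R2: [0, 0, -55/31, 140/31, 13/31, 103/31]
R4 ← R4 + (9/172)·R3: [0, 0, 0, -125/86, 5/43, -45/43]
R5 ← R5 − (55/172)·R3: [0, 0, 0, 525/86, -21/43, 189/43]
R5 ← R5 + (21/5)·R4: [0, 0, 0, 0, 0, 0]
Echelon form has 4 nonzero rows, so rank(C) = 4.
Each nonzero row contributes one pivot column: 4 pivot columns.

4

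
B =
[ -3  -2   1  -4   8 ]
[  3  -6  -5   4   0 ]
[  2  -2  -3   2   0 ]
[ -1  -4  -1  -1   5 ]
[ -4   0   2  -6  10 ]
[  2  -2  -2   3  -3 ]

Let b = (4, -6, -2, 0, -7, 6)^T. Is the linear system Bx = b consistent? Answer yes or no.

Row reduce the augmented matrix [B | b].
R2 ← R2 + R1: [0, -8, -4, 0, 8, -2]
R3 ← R3 + (2/3)·R1: [0, -10/3, -7/3, -2/3, 16/3, 2/3]
R4 ← R4 − (1/3)·R1: [0, -10/3, -4/3, 1/3, 7/3, -4/3]
R5 ← R5 − (4/3)·R1: [0, 8/3, 2/3, -2/3, -2/3, -37/3]
R6 ← R6 + (2/3)·R1: [0, -10/3, -4/3, 1/3, 7/3, 26/3]
R3 ← R3 − (5/12)·R2: [0, 0, -2/3, -2/3, 2, 3/2]
R4 ← R4 − (5/12)·R2: [0, 0, 1/3, 1/3, -1, -1/2]
R5 ← R5 + (1/3)·R2: [0, 0, -2/3, -2/3, 2, -13]
R6 ← R6 − (5/12)·R2: [0, 0, 1/3, 1/3, -1, 19/2]
R4 ← R4 + (1/2)·R3: [0, 0, 0, 0, 0, 1/4]
R5 ← R5 − R3: [0, 0, 0, 0, 0, -29/2]
R6 ← R6 + (1/2)·R3: [0, 0, 0, 0, 0, 41/4]
R5 ← R5 + (58)·R4: [0, 0, 0, 0, 0, 0]
R6 ← R6 − (41)·R4: [0, 0, 0, 0, 0, 0]
The echelon form has 4 nonzero rows; the last pivot sits in the augmented column, so rank(B) = 3 but rank([B|b]) = 4.
Since the ranks differ, the system is inconsistent.

no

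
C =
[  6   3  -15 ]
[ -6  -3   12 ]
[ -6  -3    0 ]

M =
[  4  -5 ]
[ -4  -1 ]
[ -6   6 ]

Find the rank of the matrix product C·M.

2

First compute CM:
[[102, -123],
 [-84, 105],
 [-12,  33]]
Now row reduce the product.
R2 ← R2 + (14/17)·R1: [0, 63/17]
R3 ← R3 + (2/17)·R1: [0, 315/17]
R3 ← R3 − (5)·R2: [0, 0]
2 nonzero rows, so rank(CM) = 2.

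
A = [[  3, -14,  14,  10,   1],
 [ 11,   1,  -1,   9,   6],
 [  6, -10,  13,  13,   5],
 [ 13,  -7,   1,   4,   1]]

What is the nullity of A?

Row reduce to echelon form.
R2 ← R2 − (11/3)·R1: [0, 157/3, -157/3, -83/3, 7/3]
R3 ← R3 − (2)·R1: [0, 18, -15, -7, 3]
R4 ← R4 − (13/3)·R1: [0, 161/3, -179/3, -118/3, -10/3]
R3 ← R3 − (54/157)·R2: [0, 0, 3, 395/157, 345/157]
R4 ← R4 − (161/157)·R2: [0, 0, -6, -1721/157, -899/157]
R4 ← R4 + (2)·R3: [0, 0, 0, -931/157, -209/157]
4 nonzero rows, so rank(A) = 4.
A has 5 columns; by rank–nullity, nullity = 5 − 4 = 1.

1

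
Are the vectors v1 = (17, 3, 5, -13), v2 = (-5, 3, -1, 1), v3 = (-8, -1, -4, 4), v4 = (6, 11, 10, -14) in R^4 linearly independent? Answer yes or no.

yes

Form the matrix with these vectors as rows and row reduce.
R2 ← R2 + (5/17)·R1: [0, 66/17, 8/17, -48/17]
R3 ← R3 + (8/17)·R1: [0, 7/17, -28/17, -36/17]
R4 ← R4 − (6/17)·R1: [0, 169/17, 140/17, -160/17]
R3 ← R3 − (7/66)·R2: [0, 0, -56/33, -20/11]
R4 ← R4 − (169/66)·R2: [0, 0, 232/33, -24/11]
R4 ← R4 + (29/7)·R3: [0, 0, 0, -68/7]
4 nonzero rows, so the 4 vectors span a space of dimension 4.
Since 4 = 4, the vectors are linearly independent.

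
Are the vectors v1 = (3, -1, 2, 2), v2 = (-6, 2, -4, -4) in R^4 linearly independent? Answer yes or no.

Form the matrix with these vectors as rows and row reduce.
R2 ← R2 + (2)·R1: [0, 0, 0, 0]
1 nonzero row, so the 2 vectors span a space of dimension 1.
Since 1 < 2, the vectors are linearly dependent.

no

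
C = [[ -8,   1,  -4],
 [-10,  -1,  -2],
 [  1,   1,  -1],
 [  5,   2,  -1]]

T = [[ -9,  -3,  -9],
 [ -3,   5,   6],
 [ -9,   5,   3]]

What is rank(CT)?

First compute CT:
[[105,   9,  66],
 [111,  15,  78],
 [ -3,  -3,  -6],
 [-42, -10, -36]]
Now row reduce the product.
R2 ← R2 − (37/35)·R1: [0, 192/35, 288/35]
R3 ← R3 + (1/35)·R1: [0, -96/35, -144/35]
R4 ← R4 + (2/5)·R1: [0, -32/5, -48/5]
R3 ← R3 + (1/2)·R2: [0, 0, 0]
R4 ← R4 + (7/6)·R2: [0, 0, 0]
2 nonzero rows, so rank(CT) = 2.

2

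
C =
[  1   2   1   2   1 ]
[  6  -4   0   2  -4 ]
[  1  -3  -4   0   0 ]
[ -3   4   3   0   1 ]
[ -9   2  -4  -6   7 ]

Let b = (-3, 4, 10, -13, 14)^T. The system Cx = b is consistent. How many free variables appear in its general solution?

1

Row reduce the augmented matrix [C | b].
R2 ← R2 − (6)·R1: [0, -16, -6, -10, -10, 22]
R3 ← R3 − R1: [0, -5, -5, -2, -1, 13]
R4 ← R4 + (3)·R1: [0, 10, 6, 6, 4, -22]
R5 ← R5 + (9)·R1: [0, 20, 5, 12, 16, -13]
R3 ← R3 − (5/16)·R2: [0, 0, -25/8, 9/8, 17/8, 49/8]
R4 ← R4 + (5/8)·R2: [0, 0, 9/4, -1/4, -9/4, -33/4]
R5 ← R5 + (5/4)·R2: [0, 0, -5/2, -1/2, 7/2, 29/2]
R4 ← R4 + (18/25)·R3: [0, 0, 0, 14/25, -18/25, -96/25]
R5 ← R5 − (4/5)·R3: [0, 0, 0, -7/5, 9/5, 48/5]
R5 ← R5 + (5/2)·R4: [0, 0, 0, 0, 0, 0]
The echelon form has 4 nonzero rows, and every pivot lies in the first 5 columns, so rank(C) = rank([C|b]) = 4.
The system is consistent.
Free variables = (unknowns) − (rank) = 5 − 4 = 1.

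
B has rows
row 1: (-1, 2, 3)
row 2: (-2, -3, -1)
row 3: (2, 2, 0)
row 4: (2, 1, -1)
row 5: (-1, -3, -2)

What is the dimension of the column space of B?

2

Row reduce to echelon form.
R2 ← R2 − (2)·R1: [0, -7, -7]
R3 ← R3 + (2)·R1: [0, 6, 6]
R4 ← R4 + (2)·R1: [0, 5, 5]
R5 ← R5 − R1: [0, -5, -5]
R3 ← R3 + (6/7)·R2: [0, 0, 0]
R4 ← R4 + (5/7)·R2: [0, 0, 0]
R5 ← R5 − (5/7)·R2: [0, 0, 0]
Echelon form has 2 nonzero rows, so rank(B) = 2.
The column space has dimension equal to the rank: 2.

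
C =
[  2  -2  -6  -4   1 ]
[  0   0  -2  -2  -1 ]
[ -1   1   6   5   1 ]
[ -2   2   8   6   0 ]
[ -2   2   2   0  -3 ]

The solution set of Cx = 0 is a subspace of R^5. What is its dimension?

Row reduce to echelon form.
R3 ← R3 + (1/2)·R1: [0, 0, 3, 3, 3/2]
R4 ← R4 + R1: [0, 0, 2, 2, 1]
R5 ← R5 + R1: [0, 0, -4, -4, -2]
R3 ← R3 + (3/2)·R2: [0, 0, 0, 0, 0]
R4 ← R4 + R2: [0, 0, 0, 0, 0]
R5 ← R5 − (2)·R2: [0, 0, 0, 0, 0]
2 nonzero rows, so rank(C) = 2.
C has 5 columns; by rank–nullity, nullity = 5 − 2 = 3.

3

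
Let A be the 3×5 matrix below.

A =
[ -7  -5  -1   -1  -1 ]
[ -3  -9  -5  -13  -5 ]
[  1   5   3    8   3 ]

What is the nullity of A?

3

Row reduce to echelon form.
R2 ← R2 − (3/7)·R1: [0, -48/7, -32/7, -88/7, -32/7]
R3 ← R3 + (1/7)·R1: [0, 30/7, 20/7, 55/7, 20/7]
R3 ← R3 + (5/8)·R2: [0, 0, 0, 0, 0]
2 nonzero rows, so rank(A) = 2.
A has 5 columns; by rank–nullity, nullity = 5 − 2 = 3.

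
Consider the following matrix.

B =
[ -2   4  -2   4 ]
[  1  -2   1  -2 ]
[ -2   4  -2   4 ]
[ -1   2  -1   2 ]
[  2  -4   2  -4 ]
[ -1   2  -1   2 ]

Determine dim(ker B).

Row reduce to echelon form.
R2 ← R2 + (1/2)·R1: [0, 0, 0, 0]
R3 ← R3 − R1: [0, 0, 0, 0]
R4 ← R4 − (1/2)·R1: [0, 0, 0, 0]
R5 ← R5 + R1: [0, 0, 0, 0]
R6 ← R6 − (1/2)·R1: [0, 0, 0, 0]
1 nonzero row, so rank(B) = 1.
B has 4 columns; by rank–nullity, nullity = 4 − 1 = 3.

3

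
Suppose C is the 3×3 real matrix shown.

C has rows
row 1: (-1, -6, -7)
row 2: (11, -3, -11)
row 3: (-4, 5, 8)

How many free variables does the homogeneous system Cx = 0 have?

0

Row reduce to echelon form.
R2 ← R2 + (11)·R1: [0, -69, -88]
R3 ← R3 − (4)·R1: [0, 29, 36]
R3 ← R3 + (29/69)·R2: [0, 0, -68/69]
3 nonzero rows, so rank(C) = 3.
C has 3 columns; by rank–nullity, nullity = 3 − 3 = 0.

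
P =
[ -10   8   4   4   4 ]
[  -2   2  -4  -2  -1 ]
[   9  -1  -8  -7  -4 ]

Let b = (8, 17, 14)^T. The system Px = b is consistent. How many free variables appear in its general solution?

Row reduce the augmented matrix [P | b].
R2 ← R2 − (1/5)·R1: [0, 2/5, -24/5, -14/5, -9/5, 77/5]
R3 ← R3 + (9/10)·R1: [0, 31/5, -22/5, -17/5, -2/5, 106/5]
R3 ← R3 − (31/2)·R2: [0, 0, 70, 40, 55/2, -435/2]
The echelon form has 3 nonzero rows, and every pivot lies in the first 5 columns, so rank(P) = rank([P|b]) = 3.
The system is consistent.
Free variables = (unknowns) − (rank) = 5 − 3 = 2.

2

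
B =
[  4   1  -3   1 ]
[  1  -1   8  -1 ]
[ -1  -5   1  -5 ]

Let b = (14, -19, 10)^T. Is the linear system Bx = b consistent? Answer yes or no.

yes

Row reduce the augmented matrix [B | b].
R2 ← R2 − (1/4)·R1: [0, -5/4, 35/4, -5/4, -45/2]
R3 ← R3 + (1/4)·R1: [0, -19/4, 1/4, -19/4, 27/2]
R3 ← R3 − (19/5)·R2: [0, 0, -33, 0, 99]
The echelon form has 3 nonzero rows, and every pivot lies in the first 4 columns, so rank(B) = rank([B|b]) = 3.
The system is consistent.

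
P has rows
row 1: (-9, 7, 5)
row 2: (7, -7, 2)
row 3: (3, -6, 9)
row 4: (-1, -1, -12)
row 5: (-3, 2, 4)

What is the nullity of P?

0

Row reduce to echelon form.
R2 ← R2 + (7/9)·R1: [0, -14/9, 53/9]
R3 ← R3 + (1/3)·R1: [0, -11/3, 32/3]
R4 ← R4 − (1/9)·R1: [0, -16/9, -113/9]
R5 ← R5 − (1/3)·R1: [0, -1/3, 7/3]
R3 ← R3 − (33/14)·R2: [0, 0, -45/14]
R4 ← R4 − (8/7)·R2: [0, 0, -135/7]
R5 ← R5 − (3/14)·R2: [0, 0, 15/14]
R4 ← R4 − (6)·R3: [0, 0, 0]
R5 ← R5 + (1/3)·R3: [0, 0, 0]
3 nonzero rows, so rank(P) = 3.
P has 3 columns; by rank–nullity, nullity = 3 − 3 = 0.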